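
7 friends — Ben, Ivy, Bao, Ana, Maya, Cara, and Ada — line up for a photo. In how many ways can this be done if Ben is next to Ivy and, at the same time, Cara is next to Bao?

480

Treat {Ben,Ivy} as one block (2 orders) and {Cara,Bao} as another (2 orders).
That leaves 5 units to arrange: 2 × 2 × 5! = 4 × 120 = 480.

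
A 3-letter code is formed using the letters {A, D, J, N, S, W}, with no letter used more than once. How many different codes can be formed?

120

With no repetition, fill the 3 letters in order: 6 choices, then 5, down to 4.
6 × 5 × 4 = 120.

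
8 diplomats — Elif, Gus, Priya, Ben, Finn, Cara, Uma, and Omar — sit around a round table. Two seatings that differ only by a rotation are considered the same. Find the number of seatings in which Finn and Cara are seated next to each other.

Treat {Finn, Cara} as one unit (2 internal orders) and seat the resulting 7 units around the table: (6)! circular arrangements.
So 2 × (6)! = 2 × 720 = 1440.

1440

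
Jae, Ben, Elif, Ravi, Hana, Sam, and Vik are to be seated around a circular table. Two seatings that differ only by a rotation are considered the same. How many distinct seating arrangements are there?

Fix one person's seat to break rotational symmetry; the remaining 6 people can be arranged in (6)! = 720 ways.

720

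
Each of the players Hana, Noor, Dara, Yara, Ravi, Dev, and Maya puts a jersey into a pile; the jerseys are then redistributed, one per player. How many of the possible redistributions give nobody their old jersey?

1854

This is the derangement count D_7: permutations of 7 items with no fixed point.
By inclusion–exclusion this is Σ_{j=0}^{7} (−1)^j C(7,j)·(7−j)!.
Computing: 5040 − 5040 + 2520 − 840 + 210 − 42 + 7 − 1 = 1854.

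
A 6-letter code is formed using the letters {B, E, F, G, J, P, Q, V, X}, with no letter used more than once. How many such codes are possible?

60480

This is a permutation of 6 out of 9: P(9,6) = 9!/3!.
That product is 9 × 8 × 7 × 6 × 5 × 4 = 60480.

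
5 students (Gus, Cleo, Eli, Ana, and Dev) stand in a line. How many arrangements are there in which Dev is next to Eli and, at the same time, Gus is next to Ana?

Treat {Dev,Eli} as one block (2 orders) and {Gus,Ana} as another (2 orders).
That leaves 3 units to arrange: 2 × 2 × 3! = 4 × 6 = 24.

24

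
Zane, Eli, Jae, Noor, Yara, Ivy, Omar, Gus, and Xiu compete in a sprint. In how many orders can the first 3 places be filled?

504

There are 9 choices for 1st place, 8 for 2nd, and 7 for 3rd.
That gives 9 × 8 × 7 = 504.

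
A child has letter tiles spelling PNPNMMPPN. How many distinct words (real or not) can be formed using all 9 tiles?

The 9 letters of PNPNMMPPN have repeats: M appearing twice, N appearing 3 times, and P appearing 4 times.
The number of distinct arrangements is 9!/(4!·3!·2!) = 362880/288 = 1260.

1260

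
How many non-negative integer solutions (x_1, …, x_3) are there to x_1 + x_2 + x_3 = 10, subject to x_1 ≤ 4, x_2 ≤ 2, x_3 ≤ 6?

6

Ignoring the caps, the number of non-negative solutions to x_1+…+x_3 = 10 is C(12,2) = 66.
Subtract solutions that violate a single cap (substitute x_i' = x_i − (cap_i+1)): x_1 ≥ 5 gives C(7,2) = 21; x_2 ≥ 3 gives C(9,2) = 36; x_3 ≥ 7 gives C(5,2) = 10. Together 67.
Add back pairs where two caps are both exceeded: 6 + 0 + 1 = 7.
By inclusion–exclusion the count is 66 − 67 + 7 = 6.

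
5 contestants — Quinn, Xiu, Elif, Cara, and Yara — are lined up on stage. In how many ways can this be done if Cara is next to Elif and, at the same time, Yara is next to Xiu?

Treat {Cara,Elif} as one block (2 orders) and {Yara,Xiu} as another (2 orders).
That leaves 3 units to arrange: 2 × 2 × 3! = 4 × 6 = 24.

24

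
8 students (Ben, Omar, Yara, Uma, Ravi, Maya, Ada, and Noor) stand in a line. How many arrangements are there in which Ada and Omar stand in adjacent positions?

10080

Place the 6 others and the Ada-Omar pair as 7 objects in a line; the pair has 2 internal arrangements.
That gives 2 × 7! = 2 × 5040 = 10080.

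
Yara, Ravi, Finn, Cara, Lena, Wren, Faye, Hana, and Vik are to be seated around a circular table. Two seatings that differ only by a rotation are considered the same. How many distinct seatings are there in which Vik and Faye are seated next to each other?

10080

Glue Vik and Faye into a block (2 internal orders). Seating 8 units around a circle gives (7)! arrangements.
So 2 × (7)! = 2 × 5040 = 10080.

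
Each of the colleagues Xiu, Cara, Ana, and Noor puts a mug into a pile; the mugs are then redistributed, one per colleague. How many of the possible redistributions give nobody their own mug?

9

Count assignments avoiding every fixed point. For any j of the 4 colleagues fixed to their own mug, the other 4−j can be arranged in (4−j)! ways.
By inclusion–exclusion this is Σ_{j=0}^{4} (−1)^j C(4,j)·(4−j)!.
Computing: 24 − 24 + 12 − 4 + 1 = 9.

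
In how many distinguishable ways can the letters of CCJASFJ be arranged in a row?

1260

Letter multiplicities in CCJASFJ: A×1, C×2, F×1, J×2, S×1.
Dividing 7! = 5040 by 2!·2! = 4 for the repeated letters gives 1260.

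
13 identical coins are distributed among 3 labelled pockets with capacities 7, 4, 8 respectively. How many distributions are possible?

25

Without the upper bounds there are C(15,2) = 105 ways to split 13 among 3 pockets.
Subtract solutions that violate a single cap (substitute x_i' = x_i − (cap_i+1)): x_1 ≥ 8 gives C(7,2) = 21; x_2 ≥ 5 gives C(10,2) = 45; x_3 ≥ 9 gives C(6,2) = 15. Together 81.
Add back pairs where two caps are both exceeded: 1 + 0 + 0 = 1.
By inclusion–exclusion the count is 105 − 81 + 1 = 25.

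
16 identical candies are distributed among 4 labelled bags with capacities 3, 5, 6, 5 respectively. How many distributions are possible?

20

Ignoring the caps, the number of non-negative solutions to x_1+…+x_4 = 16 is C(19,3) = 969.
Subtract solutions that violate a single cap (substitute x_i' = x_i − (cap_i+1)): x_1 ≥ 4 gives C(15,3) = 455; x_2 ≥ 6 gives C(13,3) = 286; x_3 ≥ 7 gives C(12,3) = 220; x_4 ≥ 6 gives C(13,3) = 286. Together 1247.
Add back pairs where two caps are both exceeded: 84 + 56 + 84 + 20 + 35 + 20 = 299.
Subtract triples: 0 + 1 + 0 + 0 = 1.
By inclusion–exclusion the count is 969 − 1247 + 299 − 1 = 20.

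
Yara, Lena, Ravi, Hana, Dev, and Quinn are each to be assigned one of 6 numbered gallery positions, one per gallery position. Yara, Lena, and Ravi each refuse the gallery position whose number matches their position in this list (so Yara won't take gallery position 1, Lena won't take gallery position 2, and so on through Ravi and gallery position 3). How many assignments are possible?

426

Let Aᵢ (for i ∈ {1, 2, 3}) be the placements that put person i in their forbidden gallery position. Any j of these fix j positions, leaving (6−j)! ways to fill the rest, and there are C(3,j) ways to pick which j.
By inclusion–exclusion, the number of valid placements is Σ_{j=0}^{3} (−1)^j C(3,j)·(6−j)!.
Computing: 720 − 360 + 72 − 6 = 426.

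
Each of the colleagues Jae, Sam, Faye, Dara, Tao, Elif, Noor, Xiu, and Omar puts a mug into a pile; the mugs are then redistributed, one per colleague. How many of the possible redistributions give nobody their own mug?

133496

Count assignments avoiding every fixed point. For any j of the 9 colleagues fixed to their own mug, the other 9−j can be arranged in (9−j)! ways.
By inclusion–exclusion this is Σ_{j=0}^{9} (−1)^j C(9,j)·(9−j)!.
Computing: 362880 − 362880 + 181440 − 60480 + 15120 − 3024 + 504 − 72 + 9 − 1 = 133496.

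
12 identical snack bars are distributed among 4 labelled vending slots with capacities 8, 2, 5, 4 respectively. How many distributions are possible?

71

Ignoring the caps, the number of non-negative solutions to x_1+…+x_4 = 12 is C(15,3) = 455.
Subtract solutions that violate a single cap (substitute x_i' = x_i − (cap_i+1)): x_1 ≥ 9 gives C(6,3) = 20; x_2 ≥ 3 gives C(12,3) = 220; x_3 ≥ 6 gives C(9,3) = 84; x_4 ≥ 5 gives C(10,3) = 120. Together 444.
Add back pairs where two caps are both exceeded: 1 + 0 + 0 + 20 + 35 + 4 = 60.
By inclusion–exclusion the count is 455 − 444 + 60 = 71.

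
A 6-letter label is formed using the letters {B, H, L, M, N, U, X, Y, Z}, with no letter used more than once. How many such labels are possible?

Choose and order 6 of the 9 symbols: the first letter has 9 options, the next 8, and so on down to 4.
That product is 9 × 8 × 7 × 6 × 5 × 4 = 60480.

60480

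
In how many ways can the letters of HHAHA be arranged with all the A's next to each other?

Treat the 2 copies of A as a single block. The multiset to arrange is then {AA, H, H, H}, 4 items in all.
That gives (4)!/(3!) = 4 arrangements.

4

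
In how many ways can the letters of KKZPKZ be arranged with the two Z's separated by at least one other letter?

40

There are 6!/(3!·2!) = 60 arrangements of KKZPKZ in total.
If the two Z's are adjacent, glue them into one block, leaving 5 items to arrange: (5)!/(3!) = 20 ways.
Subtracting, 60 − 20 = 40 arrangements keep the Z's apart.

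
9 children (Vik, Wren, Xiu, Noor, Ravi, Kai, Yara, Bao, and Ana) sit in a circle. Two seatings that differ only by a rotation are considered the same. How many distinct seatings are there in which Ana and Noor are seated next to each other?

10080

Glue Ana and Noor into a block (2 internal orders). Seating 8 units around a circle gives (7)! arrangements.
So 2 × (7)! = 2 × 5040 = 10080.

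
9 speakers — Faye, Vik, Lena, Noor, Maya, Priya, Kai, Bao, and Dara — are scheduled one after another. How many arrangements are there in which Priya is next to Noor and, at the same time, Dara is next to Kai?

20160

Treat {Priya,Noor} as one block (2 orders) and {Dara,Kai} as another (2 orders).
That leaves 7 units to arrange: 2 × 2 × 7! = 4 × 5040 = 20160.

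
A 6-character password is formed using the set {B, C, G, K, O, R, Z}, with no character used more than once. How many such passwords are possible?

Choose and order 6 of the 7 symbols: the first character has 7 options, the next 6, and so on down to 2.
That product is 7 × 6 × 5 × 4 × 3 × 2 = 5040.

5040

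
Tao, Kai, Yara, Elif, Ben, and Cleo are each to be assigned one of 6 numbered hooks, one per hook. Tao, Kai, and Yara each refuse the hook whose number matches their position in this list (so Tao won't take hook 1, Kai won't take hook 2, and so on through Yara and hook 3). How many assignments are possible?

Let Aᵢ (for i ∈ {1, 2, 3}) be the placements that put person i in their forbidden hook. Any j of these fix j positions, leaving (6−j)! ways to fill the rest, and there are C(3,j) ways to pick which j.
By inclusion–exclusion, the number of valid placements is Σ_{j=0}^{3} (−1)^j C(3,j)·(6−j)!.
Computing: 720 − 360 + 72 − 6 = 426.

426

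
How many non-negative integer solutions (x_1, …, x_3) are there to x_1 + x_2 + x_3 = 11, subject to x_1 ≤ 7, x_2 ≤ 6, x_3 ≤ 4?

25

By stars and bars, unrestricted non-negative solutions to x_1+…+x_3 = 11 number C(11+2,2) = 78.
Subtract solutions that violate a single cap (substitute x_i' = x_i − (cap_i+1)): x_1 ≥ 8 gives C(5,2) = 10; x_2 ≥ 7 gives C(6,2) = 15; x_3 ≥ 5 gives C(8,2) = 28. Together 53.
No two caps can be exceeded simultaneously, so the pair terms are all 0.
By inclusion–exclusion the count is 78 − 53 + 0 = 25.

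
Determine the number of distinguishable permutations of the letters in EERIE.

20

The 5 letters of EERIE have repeats: E appearing 3 times.
So there are 5! / (3!) = 20 distinguishable arrangements.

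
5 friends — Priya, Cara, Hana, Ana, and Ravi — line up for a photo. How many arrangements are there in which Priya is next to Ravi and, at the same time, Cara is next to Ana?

Treat {Priya,Ravi} as one block (2 orders) and {Cara,Ana} as another (2 orders).
That leaves 3 units to arrange: 2 × 2 × 3! = 4 × 6 = 24.

24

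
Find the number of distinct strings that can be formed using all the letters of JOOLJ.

30

JOOLJ has 5 letters with J appearing twice and O appearing twice.
So there are 5! / (2!·2!) = 30 distinguishable arrangements.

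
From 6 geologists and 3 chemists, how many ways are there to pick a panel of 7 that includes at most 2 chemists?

21

Split by how many chemists are chosen (0 through 2).
Sum: C(3,0)·C(6,7) + C(3,1)·C(6,6) + C(3,2)·C(6,5) = 0 + 3 + 18 = 21.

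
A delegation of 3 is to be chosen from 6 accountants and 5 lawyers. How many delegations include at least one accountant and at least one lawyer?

135

Unrestricted: C(11,3) = 165 ways to pick any 3 of the 11.
Selections missing a whole group: no accountants → C(5,3) = 10; no lawyers → C(6,3) = 20.
Both groups omitted at once is impossible, so 165 − 30 = 135.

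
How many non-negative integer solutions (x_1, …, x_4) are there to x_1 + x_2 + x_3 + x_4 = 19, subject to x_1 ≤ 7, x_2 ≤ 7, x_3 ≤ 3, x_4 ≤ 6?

Ignoring the caps, the number of non-negative solutions to x_1+…+x_4 = 19 is C(22,3) = 1540.
Subtract solutions that violate a single cap (substitute x_i' = x_i − (cap_i+1)): x_1 ≥ 8 gives C(14,3) = 364; x_2 ≥ 8 gives C(14,3) = 364; x_3 ≥ 4 gives C(18,3) = 816; x_4 ≥ 7 gives C(15,3) = 455. Together 1999.
Add back pairs where two caps are both exceeded: 20 + 120 + 35 + 120 + 35 + 165 = 495.
Subtract triples: 0 + 0 + 1 + 1 = 2.
By inclusion–exclusion the count is 1540 − 1999 + 495 − 2 = 34.

34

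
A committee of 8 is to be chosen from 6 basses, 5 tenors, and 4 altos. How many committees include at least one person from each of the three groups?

With no constraint there are C(15,8) = 6435 possible selections.
Selections missing a whole group: no basses → C(9,8) = 9; no tenors → C(10,8) = 45; no altos → C(11,8) = 165.
Add back selections omitting two groups (i.e. drawn from a single group): C(6,8) + C(5,8) + C(4,8) = 0.
By inclusion–exclusion: 6435 − 219 + 0 = 6216.

6216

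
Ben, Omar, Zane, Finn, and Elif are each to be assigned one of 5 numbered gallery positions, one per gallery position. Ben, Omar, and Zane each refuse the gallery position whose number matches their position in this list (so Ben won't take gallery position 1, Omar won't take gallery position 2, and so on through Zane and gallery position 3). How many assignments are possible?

64

Let Aᵢ (for i ∈ {1, 2, 3}) be the placements that put person i in their forbidden gallery position. Any j of these fix j positions, leaving (5−j)! ways to fill the rest, and there are C(3,j) ways to pick which j.
By inclusion–exclusion, the number of valid placements is Σ_{j=0}^{3} (−1)^j C(3,j)·(5−j)!.
Computing: 120 − 72 + 18 − 2 = 64.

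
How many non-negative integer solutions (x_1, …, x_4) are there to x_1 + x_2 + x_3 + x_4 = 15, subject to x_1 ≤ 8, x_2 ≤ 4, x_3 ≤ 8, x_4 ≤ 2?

75

By stars and bars, unrestricted non-negative solutions to x_1+…+x_4 = 15 number C(15+3,3) = 816.
Subtract solutions that violate a single cap (substitute x_i' = x_i − (cap_i+1)): x_1 ≥ 9 gives C(9,3) = 84; x_2 ≥ 5 gives C(13,3) = 286; x_3 ≥ 9 gives C(9,3) = 84; x_4 ≥ 3 gives C(15,3) = 455. Together 909.
Add back pairs where two caps are both exceeded: 4 + 0 + 20 + 4 + 120 + 20 = 168.
By inclusion–exclusion the count is 816 − 909 + 168 = 75.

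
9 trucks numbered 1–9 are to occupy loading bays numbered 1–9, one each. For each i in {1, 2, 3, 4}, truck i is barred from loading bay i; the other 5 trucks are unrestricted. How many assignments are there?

Let Aᵢ (for 1 ≤ i ≤ 4) be the placements that put truck i in its forbidden loading bay. Any j of these fix j positions, leaving (9−j)! ways to fill the rest, and there are C(4,j) ways to pick which j.
By inclusion–exclusion, the number of valid placements is Σ_{j=0}^{4} (−1)^j C(4,j)·(9−j)!.
Computing: 362880 − 161280 + 30240 − 2880 + 120 = 229080.

229080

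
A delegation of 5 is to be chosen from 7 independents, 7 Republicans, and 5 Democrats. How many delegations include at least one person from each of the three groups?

Unrestricted: C(19,5) = 11628 ways to pick any 5 of the 19.
Subtract selections that omit an entire group: no independents → C(12,5) = 792; no Republicans → C(12,5) = 792; no Democrats → C(14,5) = 2002.
Add back selections omitting two groups (i.e. drawn from a single group): C(7,5) + C(7,5) + C(5,5) = 43.
By inclusion–exclusion: 11628 − 3586 + 43 = 8085.

8085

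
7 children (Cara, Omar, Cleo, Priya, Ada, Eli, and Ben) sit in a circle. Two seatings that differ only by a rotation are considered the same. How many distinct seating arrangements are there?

Around a circle, 7 distinct people have 7!/7 = (6)! = 720 rotationally distinct seatings.

720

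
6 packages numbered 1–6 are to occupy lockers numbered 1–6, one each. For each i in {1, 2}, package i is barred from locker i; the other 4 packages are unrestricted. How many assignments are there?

504

Let Aᵢ (for i ∈ {1, 2}) be the placements that put package i in its forbidden locker. Any j of these fix j positions, leaving (6−j)! ways to fill the rest, and there are C(2,j) ways to pick which j.
By inclusion–exclusion, the number of valid placements is Σ_{j=0}^{2} (−1)^j C(2,j)·(6−j)!.
Computing: 720 − 240 + 24 = 504.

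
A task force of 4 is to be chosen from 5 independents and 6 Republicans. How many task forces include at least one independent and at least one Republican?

Unrestricted: C(11,4) = 330 ways to pick any 4 of the 11.
Subtract selections that omit an entire group: no independents → C(6,4) = 15; no Republicans → C(5,4) = 5.
Both groups omitted at once is impossible, so 330 − 20 = 310.

310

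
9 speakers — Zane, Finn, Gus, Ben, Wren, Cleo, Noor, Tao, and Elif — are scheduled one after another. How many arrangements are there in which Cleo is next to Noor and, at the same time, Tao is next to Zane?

Treat {Cleo,Noor} as one block (2 orders) and {Tao,Zane} as another (2 orders).
That leaves 7 units to arrange: 2 × 2 × 7! = 4 × 5040 = 20160.

20160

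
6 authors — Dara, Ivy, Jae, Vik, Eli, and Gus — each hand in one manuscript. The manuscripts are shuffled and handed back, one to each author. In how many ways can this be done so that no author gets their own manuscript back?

Count assignments avoiding every fixed point. For any j of the 6 authors fixed to their own manuscript, the other 6−j can be arranged in (6−j)! ways.
By inclusion–exclusion this is Σ_{j=0}^{6} (−1)^j C(6,j)·(6−j)!.
Computing: 720 − 720 + 360 − 120 + 30 − 6 + 1 = 265.

265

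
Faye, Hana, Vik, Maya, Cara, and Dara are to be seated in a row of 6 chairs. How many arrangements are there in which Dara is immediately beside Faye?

240

Glue Dara and Faye into one block (2 internal orders), leaving 5 units to arrange in a row.
That gives 2 × 5! = 2 × 120 = 240.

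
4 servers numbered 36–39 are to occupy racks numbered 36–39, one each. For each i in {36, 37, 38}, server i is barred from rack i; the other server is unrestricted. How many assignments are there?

11

Let Aᵢ (for i ∈ {36, 37, 38}) be the placements that put server i in its forbidden rack. Any j of these fix j positions, leaving (4−j)! ways to fill the rest, and there are C(3,j) ways to pick which j.
By inclusion–exclusion, the number of valid placements is Σ_{j=0}^{3} (−1)^j C(3,j)·(4−j)!.
Computing: 24 − 18 + 6 − 1 = 11.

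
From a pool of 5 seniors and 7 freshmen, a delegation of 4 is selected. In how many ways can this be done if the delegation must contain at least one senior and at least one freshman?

With no constraint there are C(12,4) = 495 possible selections.
Subtract selections that omit an entire group: no seniors → C(7,4) = 35; no freshmen → C(5,4) = 5.
Both groups omitted at once is impossible, so 495 − 40 = 455.

455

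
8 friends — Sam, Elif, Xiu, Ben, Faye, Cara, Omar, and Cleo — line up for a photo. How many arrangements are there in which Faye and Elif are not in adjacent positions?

Of the 8! = 40320 arrangements, those with Faye and Elif adjacent number 2 × 7! = 10080 (treat the pair as a block with 2 internal orders).
Complementary counting: 40320 − 10080 = 30240.

30240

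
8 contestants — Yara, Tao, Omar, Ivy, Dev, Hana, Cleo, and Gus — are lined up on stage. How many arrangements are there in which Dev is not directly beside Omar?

Of the 8! = 40320 arrangements, those with Dev and Omar adjacent number 2 × 7! = 10080 (treat the pair as a block with 2 internal orders).
So 40320 − 10080 = 30240 arrangements keep them apart.

30240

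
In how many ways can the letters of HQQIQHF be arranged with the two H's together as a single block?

Treat the 2 copies of H as a single block. The multiset to arrange is then {HH, F, I, Q, Q, Q}, 6 items in all.
That gives (6)!/(3!) = 120 arrangements.

120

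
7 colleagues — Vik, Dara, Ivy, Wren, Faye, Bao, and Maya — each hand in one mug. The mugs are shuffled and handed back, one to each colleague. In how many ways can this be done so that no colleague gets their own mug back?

1854

This is the derangement count D_7: permutations of 7 items with no fixed point.
By inclusion–exclusion this is Σ_{j=0}^{7} (−1)^j C(7,j)·(7−j)!.
Computing: 5040 − 5040 + 2520 − 840 + 210 − 42 + 7 − 1 = 1854.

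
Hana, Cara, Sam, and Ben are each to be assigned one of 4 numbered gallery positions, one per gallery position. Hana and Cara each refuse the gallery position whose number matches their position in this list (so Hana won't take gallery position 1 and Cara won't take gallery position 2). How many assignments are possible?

14

Let Aᵢ (for i ∈ {1, 2}) be the placements that put person i in their forbidden gallery position. Any j of these fix j positions, leaving (4−j)! ways to fill the rest, and there are C(2,j) ways to pick which j.
By inclusion–exclusion, the number of valid placements is Σ_{j=0}^{2} (−1)^j C(2,j)·(4−j)!.
Computing: 24 − 12 + 2 = 14.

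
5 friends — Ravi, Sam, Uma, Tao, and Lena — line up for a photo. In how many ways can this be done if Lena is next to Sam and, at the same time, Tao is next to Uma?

24

Treat {Lena,Sam} as one block (2 orders) and {Tao,Uma} as another (2 orders).
That leaves 3 units to arrange: 2 × 2 × 3! = 4 × 6 = 24.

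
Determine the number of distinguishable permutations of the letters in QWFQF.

30

QWFQF has 5 letters with F appearing twice and Q appearing twice.
The number of distinct arrangements is 5!/(2!·2!) = 120/4 = 30.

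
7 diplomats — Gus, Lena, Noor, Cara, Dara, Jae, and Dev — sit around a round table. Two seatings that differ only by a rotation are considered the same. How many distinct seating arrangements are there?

Around a circle, 7 distinct people have 7!/7 = (6)! = 720 rotationally distinct seatings.

720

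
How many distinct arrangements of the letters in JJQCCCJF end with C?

Fix C in the last position and arrange the remaining 7 letters.
Those 7 letters have C appearing twice and J appearing 3 times, giving (7)!/(3!·2!) = 420.

420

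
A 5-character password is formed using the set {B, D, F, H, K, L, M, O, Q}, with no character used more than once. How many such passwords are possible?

15120

Choose and order 5 of the 9 symbols: the first character has 9 options, the next 8, and so on down to 5.
9 × 8 × 7 × 6 × 5 = 15120.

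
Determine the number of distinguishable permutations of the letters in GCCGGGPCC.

Letter multiplicities in GCCGGGPCC: C×4, G×4, P×1.
So there are 9! / (4!·4!) = 630 distinguishable arrangements.

630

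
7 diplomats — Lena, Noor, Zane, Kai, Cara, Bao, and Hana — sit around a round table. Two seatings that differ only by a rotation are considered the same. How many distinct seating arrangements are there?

Around a circle, 7 distinct people have 7!/7 = (6)! = 720 rotationally distinct seatings.

720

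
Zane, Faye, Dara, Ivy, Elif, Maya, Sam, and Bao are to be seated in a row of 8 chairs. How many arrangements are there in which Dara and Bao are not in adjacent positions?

30240

There are 8! = 40320 arrangements in all. If Dara and Bao are adjacent, merging them into one block gives 2·(7)! = 10080 arrangements.
So 40320 − 10080 = 30240 arrangements keep them apart.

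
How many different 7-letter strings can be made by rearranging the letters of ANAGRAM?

ANAGRAM has 7 letters with A appearing 3 times.
The number of distinct arrangements is 7!/(3!) = 5040/6 = 840.

840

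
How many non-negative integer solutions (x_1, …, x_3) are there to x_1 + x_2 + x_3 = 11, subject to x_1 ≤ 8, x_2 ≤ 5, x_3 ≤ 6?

36

By stars and bars, unrestricted non-negative solutions to x_1+…+x_3 = 11 number C(11+2,2) = 78.
Subtract solutions that violate a single cap (substitute x_i' = x_i − (cap_i+1)): x_1 ≥ 9 gives C(4,2) = 6; x_2 ≥ 6 gives C(7,2) = 21; x_3 ≥ 7 gives C(6,2) = 15. Together 42.
No two caps can be exceeded simultaneously, so the pair terms are all 0.
By inclusion–exclusion the count is 78 − 42 + 0 = 36.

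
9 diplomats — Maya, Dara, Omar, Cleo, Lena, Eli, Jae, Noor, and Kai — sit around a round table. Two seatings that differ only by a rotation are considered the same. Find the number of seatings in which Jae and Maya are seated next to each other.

10080

Glue Jae and Maya into a block (2 internal orders). Seating 8 units around a circle gives (7)! arrangements.
So 2 × (7)! = 2 × 5040 = 10080.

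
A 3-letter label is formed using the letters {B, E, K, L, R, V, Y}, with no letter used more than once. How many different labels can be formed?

210

This is a permutation of 3 out of 7: P(7,3) = 7!/4!.
7 × 6 × 5 = 210.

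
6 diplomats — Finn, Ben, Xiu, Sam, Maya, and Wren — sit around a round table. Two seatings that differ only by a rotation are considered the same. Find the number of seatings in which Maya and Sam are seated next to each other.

48

Glue Maya and Sam into a block (2 internal orders). Seating 5 units around a circle gives (4)! arrangements.
So 2 × (4)! = 2 × 24 = 48.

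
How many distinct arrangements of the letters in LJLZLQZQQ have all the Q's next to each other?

420

Treat the 3 copies of Q as a single block. The multiset to arrange is then {QQQ, J, L, L, L, Z, Z}, 7 items in all.
That gives (7)!/(3!·2!) = 420 arrangements.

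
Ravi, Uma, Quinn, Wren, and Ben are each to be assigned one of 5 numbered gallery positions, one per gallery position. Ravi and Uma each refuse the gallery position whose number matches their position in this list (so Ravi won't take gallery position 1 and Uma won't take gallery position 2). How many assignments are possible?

78

Let Aᵢ (for i ∈ {1, 2}) be the placements that put person i in their forbidden gallery position. Any j of these fix j positions, leaving (5−j)! ways to fill the rest, and there are C(2,j) ways to pick which j.
By inclusion–exclusion, the number of valid placements is Σ_{j=0}^{2} (−1)^j C(2,j)·(5−j)!.
Computing: 120 − 48 + 6 = 78.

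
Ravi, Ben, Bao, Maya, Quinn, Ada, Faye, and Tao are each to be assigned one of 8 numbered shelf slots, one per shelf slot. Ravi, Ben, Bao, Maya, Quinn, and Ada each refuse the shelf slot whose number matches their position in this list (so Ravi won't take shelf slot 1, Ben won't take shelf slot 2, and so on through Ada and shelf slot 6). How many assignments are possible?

18806

Let Aᵢ (for 1 ≤ i ≤ 6) be the placements that put person i in their forbidden shelf slot. Any j of these fix j positions, leaving (8−j)! ways to fill the rest, and there are C(6,j) ways to pick which j.
By inclusion–exclusion, the number of valid placements is Σ_{j=0}^{6} (−1)^j C(6,j)·(8−j)!.
Computing: 40320 − 30240 + 10800 − 2400 + 360 − 36 + 2 = 18806.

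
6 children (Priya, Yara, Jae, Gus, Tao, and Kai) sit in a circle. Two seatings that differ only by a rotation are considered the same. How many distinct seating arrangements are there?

120

Seat Priya anywhere (absorbing the rotational symmetry), then permute the other 5: (5)! = 120.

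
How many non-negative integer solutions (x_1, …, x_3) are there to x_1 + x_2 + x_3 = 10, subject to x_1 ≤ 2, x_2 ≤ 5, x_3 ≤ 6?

Without the upper bounds there are C(12,2) = 66 ways to split 10 among 3 variables.
Subtract solutions that violate a single cap (substitute x_i' = x_i − (cap_i+1)): x_1 ≥ 3 gives C(9,2) = 36; x_2 ≥ 6 gives C(6,2) = 15; x_3 ≥ 7 gives C(5,2) = 10. Together 61.
Add back pairs where two caps are both exceeded: 3 + 1 + 0 = 4.
By inclusion–exclusion the count is 66 − 61 + 4 = 9.

9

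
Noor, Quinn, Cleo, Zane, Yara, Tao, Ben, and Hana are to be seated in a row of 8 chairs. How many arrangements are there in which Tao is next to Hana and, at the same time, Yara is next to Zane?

Treat {Tao,Hana} as one block (2 orders) and {Yara,Zane} as another (2 orders).
That leaves 6 units to arrange: 2 × 2 × 6! = 4 × 720 = 2880.

2880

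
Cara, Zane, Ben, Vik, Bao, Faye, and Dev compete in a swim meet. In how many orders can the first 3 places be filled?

This is an ordered selection of 3 from 7: P(7,3).
That gives 7 × 6 × 5 = 210.

210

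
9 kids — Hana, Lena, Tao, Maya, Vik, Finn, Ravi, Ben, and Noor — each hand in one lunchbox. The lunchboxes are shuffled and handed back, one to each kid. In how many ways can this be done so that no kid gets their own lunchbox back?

Let Aᵢ be the assignments in which kid i gets their own lunchbox. We want the size of the complement of A₁∪…∪A_9.
By inclusion–exclusion this is Σ_{j=0}^{9} (−1)^j C(9,j)·(9−j)!.
Computing: 362880 − 362880 + 181440 − 60480 + 15120 − 3024 + 504 − 72 + 9 − 1 = 133496.

133496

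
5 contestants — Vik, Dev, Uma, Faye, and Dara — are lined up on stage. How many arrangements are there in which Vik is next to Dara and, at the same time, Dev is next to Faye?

24

Treat {Vik,Dara} as one block (2 orders) and {Dev,Faye} as another (2 orders).
That leaves 3 units to arrange: 2 × 2 × 3! = 4 × 6 = 24.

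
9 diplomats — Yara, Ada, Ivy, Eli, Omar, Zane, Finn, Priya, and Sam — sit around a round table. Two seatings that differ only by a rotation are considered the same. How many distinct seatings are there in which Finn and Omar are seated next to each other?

Glue Finn and Omar into a block (2 internal orders). Seating 8 units around a circle gives (7)! arrangements.
So 2 × (7)! = 2 × 5040 = 10080.

10080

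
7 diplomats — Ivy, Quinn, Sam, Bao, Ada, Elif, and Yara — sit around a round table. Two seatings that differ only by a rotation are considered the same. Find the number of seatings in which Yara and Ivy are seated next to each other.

Treat {Yara, Ivy} as one unit (2 internal orders) and seat the resulting 6 units around the table: (5)! circular arrangements.
So 2 × (5)! = 2 × 120 = 240.

240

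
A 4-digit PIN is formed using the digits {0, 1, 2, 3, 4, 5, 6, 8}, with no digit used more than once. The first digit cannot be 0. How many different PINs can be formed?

The first digit has 8−1 = 7 choices (anything except 0).
The remaining 3 digits are filled from the other 7 symbols without repetition: 7 × 6 × 5 = 210.
Total: 7 × 210 = 1470.

1470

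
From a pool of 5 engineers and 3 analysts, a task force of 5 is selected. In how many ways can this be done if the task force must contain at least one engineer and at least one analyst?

Total 5-person selections from all 8: C(8,5) = 56.
Selections missing a whole group: no engineers → C(3,5) = 0; no analysts → C(5,5) = 1.
Both groups omitted at once is impossible, so 56 − 1 = 55.

55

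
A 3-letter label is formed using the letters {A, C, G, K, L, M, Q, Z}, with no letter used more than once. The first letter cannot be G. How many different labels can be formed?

294

The first letter has 8−1 = 7 choices (anything except G).
The remaining 2 letters are filled from the other 7 symbols without repetition: 7 × 6 = 42.
Total: 7 × 42 = 294.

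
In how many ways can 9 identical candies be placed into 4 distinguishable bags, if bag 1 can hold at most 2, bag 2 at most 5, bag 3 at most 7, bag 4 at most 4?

82

Without the upper bounds there are C(12,3) = 220 ways to split 9 among 4 bags.
Subtract solutions that violate a single cap (substitute x_i' = x_i − (cap_i+1)): x_1 ≥ 3 gives C(9,3) = 84; x_2 ≥ 6 gives C(6,3) = 20; x_3 ≥ 8 gives C(4,3) = 4; x_4 ≥ 5 gives C(7,3) = 35. Together 143.
Add back pairs where two caps are both exceeded: 1 + 0 + 4 + 0 + 0 + 0 = 5.
By inclusion–exclusion the count is 220 − 143 + 5 = 82.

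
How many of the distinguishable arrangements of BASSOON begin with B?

Fix B in the first position and arrange the remaining 6 letters.
Those 6 letters have O appearing twice and S appearing twice, giving (6)!/(2!·2!) = 180.

180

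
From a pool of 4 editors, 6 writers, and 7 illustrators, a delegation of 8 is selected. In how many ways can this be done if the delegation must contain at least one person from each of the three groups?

22813

With no constraint there are C(17,8) = 24310 possible selections.
Subtract selections that omit an entire group: no editors → C(13,8) = 1287; no writers → C(11,8) = 165; no illustrators → C(10,8) = 45.
Add back selections omitting two groups (i.e. drawn from a single group): C(4,8) + C(6,8) + C(7,8) = 0.
By inclusion–exclusion: 24310 − 1497 + 0 = 22813.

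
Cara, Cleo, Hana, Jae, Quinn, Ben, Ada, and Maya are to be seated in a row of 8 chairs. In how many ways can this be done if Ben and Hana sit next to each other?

10080

Treat {Ben, Hana} as a single unit. There are 7 units to order, and the pair itself can be ordered 2 ways.
That gives 2 × 7! = 2 × 5040 = 10080.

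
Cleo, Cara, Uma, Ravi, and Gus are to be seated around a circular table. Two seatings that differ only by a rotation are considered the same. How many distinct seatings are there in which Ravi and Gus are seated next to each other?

12

Glue Ravi and Gus into a block (2 internal orders). Seating 4 units around a circle gives (3)! arrangements.
So 2 × (3)! = 2 × 6 = 12.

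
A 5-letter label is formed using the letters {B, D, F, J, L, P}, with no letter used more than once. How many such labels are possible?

With no repetition, fill the 5 letters in order: 6 choices, then 5, down to 2.
That product is 6 × 5 × 4 × 3 × 2 = 720.

720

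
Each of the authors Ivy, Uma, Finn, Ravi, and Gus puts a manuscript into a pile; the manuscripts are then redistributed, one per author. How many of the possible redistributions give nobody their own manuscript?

44

Let Aᵢ be the assignments in which author i gets their own manuscript. We want the size of the complement of A₁∪…∪A_5.
By inclusion–exclusion this is Σ_{j=0}^{5} (−1)^j C(5,j)·(5−j)!.
Computing: 120 − 120 + 60 − 20 + 5 − 1 = 44.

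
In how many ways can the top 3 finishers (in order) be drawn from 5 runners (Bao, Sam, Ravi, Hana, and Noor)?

There are 5 choices for 1st place, 4 for 2nd, and 3 for 3rd.
That gives 5 × 4 × 3 = 60.

60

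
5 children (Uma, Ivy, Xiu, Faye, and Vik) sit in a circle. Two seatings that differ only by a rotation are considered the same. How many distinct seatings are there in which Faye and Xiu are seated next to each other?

Glue Faye and Xiu into a block (2 internal orders). Seating 4 units around a circle gives (3)! arrangements.
So 2 × (3)! = 2 × 6 = 12.

12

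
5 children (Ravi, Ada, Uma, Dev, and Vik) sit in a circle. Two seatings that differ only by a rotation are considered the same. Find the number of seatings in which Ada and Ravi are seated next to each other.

12

Glue Ada and Ravi into a block (2 internal orders). Seating 4 units around a circle gives (3)! arrangements.
So 2 × (3)! = 2 × 6 = 12.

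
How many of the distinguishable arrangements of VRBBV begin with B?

12

With the first slot taken by B, it remains to arrange the other 4 letters (VRBV).
Those 4 letters have V appearing twice, giving (4)!/(2!) = 12.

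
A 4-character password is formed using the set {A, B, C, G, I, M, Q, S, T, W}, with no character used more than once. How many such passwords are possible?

With no repetition, fill the 4 characters in order: 10 choices, then 9, down to 7.
10 × 9 × 8 × 7 = 5040.

5040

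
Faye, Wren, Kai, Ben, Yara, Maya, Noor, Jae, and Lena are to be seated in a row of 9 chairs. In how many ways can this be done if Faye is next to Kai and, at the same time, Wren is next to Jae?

Treat {Faye,Kai} as one block (2 orders) and {Wren,Jae} as another (2 orders).
That leaves 7 units to arrange: 2 × 2 × 7! = 4 × 5040 = 20160.

20160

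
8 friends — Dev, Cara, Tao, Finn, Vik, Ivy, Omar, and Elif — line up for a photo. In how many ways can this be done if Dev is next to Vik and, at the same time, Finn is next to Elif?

2880

Treat {Dev,Vik} as one block (2 orders) and {Finn,Elif} as another (2 orders).
That leaves 6 units to arrange: 2 × 2 × 6! = 4 × 720 = 2880.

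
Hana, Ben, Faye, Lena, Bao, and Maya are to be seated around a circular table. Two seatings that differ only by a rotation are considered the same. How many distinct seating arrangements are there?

Around a circle, 6 distinct people have 6!/6 = (5)! = 120 rotationally distinct seatings.

120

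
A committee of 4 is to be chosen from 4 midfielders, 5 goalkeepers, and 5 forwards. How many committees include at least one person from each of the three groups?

550

Total 4-person selections from all 14: C(14,4) = 1001.
Subtract selections that omit an entire group: no midfielders → C(10,4) = 210; no goalkeepers → C(9,4) = 126; no forwards → C(9,4) = 126.
Add back selections omitting two groups (i.e. drawn from a single group): C(4,4) + C(5,4) + C(5,4) = 11.
By inclusion–exclusion: 1001 − 462 + 11 = 550.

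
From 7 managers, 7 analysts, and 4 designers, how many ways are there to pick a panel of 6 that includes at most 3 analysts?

16401

Split by how many analysts are chosen (0 through 3).
Sum: C(7,0)·C(11,6) + C(7,1)·C(11,5) + C(7,2)·C(11,4) + C(7,3)·C(11,3) = 462 + 3234 + 6930 + 5775 = 16401.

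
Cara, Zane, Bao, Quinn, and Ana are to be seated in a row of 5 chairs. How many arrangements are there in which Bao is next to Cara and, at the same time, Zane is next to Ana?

24

Treat {Bao,Cara} as one block (2 orders) and {Zane,Ana} as another (2 orders).
That leaves 3 units to arrange: 2 × 2 × 3! = 4 × 6 = 24.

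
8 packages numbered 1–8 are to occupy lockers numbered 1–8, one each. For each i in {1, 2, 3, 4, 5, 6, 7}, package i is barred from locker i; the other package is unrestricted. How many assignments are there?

16687

Let Aᵢ (for 1 ≤ i ≤ 7) be the placements that put package i in its forbidden locker. Any j of these fix j positions, leaving (8−j)! ways to fill the rest, and there are C(7,j) ways to pick which j.
By inclusion–exclusion, the number of valid placements is Σ_{j=0}^{7} (−1)^j C(7,j)·(8−j)!.
Computing: 40320 − 35280 + 15120 − 4200 + 840 − 126 + 14 − 1 = 16687.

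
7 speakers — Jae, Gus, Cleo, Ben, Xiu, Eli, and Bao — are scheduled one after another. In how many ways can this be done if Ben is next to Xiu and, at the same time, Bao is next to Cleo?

480

Treat {Ben,Xiu} as one block (2 orders) and {Bao,Cleo} as another (2 orders).
That leaves 5 units to arrange: 2 × 2 × 5! = 4 × 120 = 480.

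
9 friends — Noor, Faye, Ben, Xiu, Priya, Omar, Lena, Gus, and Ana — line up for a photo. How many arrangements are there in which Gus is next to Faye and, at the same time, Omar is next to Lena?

Treat {Gus,Faye} as one block (2 orders) and {Omar,Lena} as another (2 orders).
That leaves 7 units to arrange: 2 × 2 × 7! = 4 × 5040 = 20160.

20160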